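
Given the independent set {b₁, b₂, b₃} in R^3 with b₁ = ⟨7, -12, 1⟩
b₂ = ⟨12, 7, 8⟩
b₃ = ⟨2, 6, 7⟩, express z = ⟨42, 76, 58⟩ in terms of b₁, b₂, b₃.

z = -2b₁ + 4b₂ + 4b₃

Write z = a₁b₁ + … + a₃b₃ and equate components.
Row-reducing the augmented matrix gives the unique coefficients (a₁, a₂, a₃) = (-2, 4, 4).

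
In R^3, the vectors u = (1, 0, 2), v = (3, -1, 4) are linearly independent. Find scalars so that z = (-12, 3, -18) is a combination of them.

z = -3u - 3v

Write z = α₁u + α₂v and equate components.
Row-reducing the augmented matrix gives the unique coefficients (α₁, α₂) = (-3, -3).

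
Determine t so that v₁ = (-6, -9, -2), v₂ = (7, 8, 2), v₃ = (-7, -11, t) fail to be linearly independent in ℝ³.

t = -12/5

The vectors are dependent exactly when the determinant of the matrix with rows v₁, v₂, v₃ vanishes.
Cofactor expansion gives det = 15*t + 36.
This vanishes exactly when t = -12/5.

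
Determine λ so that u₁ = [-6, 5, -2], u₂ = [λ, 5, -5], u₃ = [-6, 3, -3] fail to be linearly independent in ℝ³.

λ = -10

Dependence holds iff the 3×3 matrix [u₁ u₂ u₃] is singular.
Expanding, det = 9*λ + 90.
Solving 9*λ + 90 = 0 yields λ = -10.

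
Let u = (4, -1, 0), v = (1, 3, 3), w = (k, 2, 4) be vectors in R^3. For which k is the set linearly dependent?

Dependence holds iff the 3×3 matrix [u v w] is singular.
The determinant works out to 28 - 3*k.
This vanishes exactly when k = 28/3.

k = 28/3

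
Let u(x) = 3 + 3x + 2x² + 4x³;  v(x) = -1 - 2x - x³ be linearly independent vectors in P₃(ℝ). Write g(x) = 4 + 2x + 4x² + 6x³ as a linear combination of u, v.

g = 2u + 2v

Identify each element with its coordinate vector in ℝ⁴ via {1, x, …, x³}.
Write g = α₁u + α₂v and equate components.
Back-substitution yields (α₁, α₂) = (2, 2).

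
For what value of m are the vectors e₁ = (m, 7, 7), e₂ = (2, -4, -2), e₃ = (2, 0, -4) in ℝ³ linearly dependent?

The set is linearly dependent precisely when det[e₁; e₂; e₃] = 0.
Cofactor expansion gives det = 16*m + 84.
Setting this to zero gives m = -21/4.

m = -21/4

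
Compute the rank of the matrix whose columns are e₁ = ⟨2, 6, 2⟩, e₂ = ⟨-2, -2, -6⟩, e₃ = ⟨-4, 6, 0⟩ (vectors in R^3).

Apply Gaussian elimination to the matrix whose rows are e₁, e₂, e₃.
Exactly 3 pivots survive; hence the rank is 3.

rank 3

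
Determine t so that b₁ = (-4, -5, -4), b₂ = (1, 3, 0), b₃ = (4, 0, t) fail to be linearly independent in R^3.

t = 48/7

The set is linearly dependent precisely when det[b₁; b₂; b₃] = 0.
Cofactor expansion gives det = 48 - 7*t.
Setting this to zero gives t = 48/7.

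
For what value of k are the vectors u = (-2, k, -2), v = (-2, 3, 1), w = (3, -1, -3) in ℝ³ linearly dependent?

The set is linearly dependent precisely when det[u; v; w] = 0.
The determinant works out to 30 - 3*k.
Solving 30 - 3*k = 0 yields k = 10.

k = 10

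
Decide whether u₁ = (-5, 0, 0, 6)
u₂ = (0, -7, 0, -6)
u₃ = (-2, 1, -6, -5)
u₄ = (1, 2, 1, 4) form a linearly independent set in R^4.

Form the 4×4 matrix with these as columns; its determinant is -443.
A nonzero determinant means the columns are linearly independent.

linearly independent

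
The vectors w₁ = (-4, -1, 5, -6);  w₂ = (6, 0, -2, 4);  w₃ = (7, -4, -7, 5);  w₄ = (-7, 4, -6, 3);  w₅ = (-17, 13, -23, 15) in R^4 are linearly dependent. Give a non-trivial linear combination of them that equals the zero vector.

w₁ - 3w₄ + w₅ = 0

Solve the homogeneous system with w₁, w₂, w₃, w₄, w₅ as columns by row-reducing the coefficient matrix.
The free variable yields coefficients (1, 0, 0, -3, 1) (any nonzero multiple also works).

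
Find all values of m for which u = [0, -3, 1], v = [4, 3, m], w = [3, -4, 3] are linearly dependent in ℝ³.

m = 11/9

The set is linearly dependent precisely when det[u; v; w] = 0.
Expanding, det = 11 - 9*m.
This vanishes exactly when m = 11/9.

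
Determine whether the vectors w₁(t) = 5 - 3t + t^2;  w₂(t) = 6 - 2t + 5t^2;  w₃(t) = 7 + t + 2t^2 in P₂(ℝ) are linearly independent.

Take coordinates with respect to the standard basis {1, t, t^2}.
The matrix [w₁|w₂|w₃] has determinant -94.
A nonzero determinant means the columns are linearly independent.

linearly independent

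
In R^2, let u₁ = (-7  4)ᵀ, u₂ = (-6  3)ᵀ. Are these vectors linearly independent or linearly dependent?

The matrix [u₁|u₂] has determinant 3.
A nonzero determinant means the columns are linearly independent.

linearly independent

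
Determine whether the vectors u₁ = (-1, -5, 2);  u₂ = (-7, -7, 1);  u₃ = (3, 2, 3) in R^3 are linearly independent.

linearly independent

Form the 3×3 matrix with these as columns; its determinant is -83.
A nonzero determinant means the columns are linearly independent.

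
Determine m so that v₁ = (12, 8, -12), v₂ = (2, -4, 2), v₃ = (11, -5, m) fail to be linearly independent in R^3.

m = -7/4

Dependence holds iff the 3×3 matrix [v₁ v₂ v₃] is singular.
Expanding, det = -64*m - 112.
This vanishes exactly when m = -7/4.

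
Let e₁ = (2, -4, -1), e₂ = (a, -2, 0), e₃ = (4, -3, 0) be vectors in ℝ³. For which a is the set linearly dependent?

Dependence holds iff the 3×3 matrix [e₁ e₂ e₃] is singular.
Cofactor expansion gives det = 3*a - 8.
Setting this to zero gives a = 8/3.

a = 8/3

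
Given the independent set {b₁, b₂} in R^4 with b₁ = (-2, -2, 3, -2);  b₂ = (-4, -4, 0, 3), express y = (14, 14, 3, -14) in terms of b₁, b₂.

Solve the system with b₁, b₂ as columns and y as the right-hand side.
Back-substitution yields (a₁, a₂) = (1, -4).

y = b₁ - 4b₂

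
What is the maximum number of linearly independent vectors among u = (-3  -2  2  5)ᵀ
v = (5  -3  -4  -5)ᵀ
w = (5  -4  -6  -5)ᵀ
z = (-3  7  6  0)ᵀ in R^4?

Put the 4×4 matrix [u|v|w|z] into echelon form.
Exactly 4 pivots survive; hence the rank is 4.

4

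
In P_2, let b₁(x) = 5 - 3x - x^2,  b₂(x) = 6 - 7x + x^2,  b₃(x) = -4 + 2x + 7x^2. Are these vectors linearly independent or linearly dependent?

linearly independent

Take coordinates with respect to the standard basis {1, x, x^2}.
Row-reduce the matrix whose columns are b₁, b₂, b₃.
The reduction yields 3 nonzero rows, so the rank is 3.
Since rank = 3 (the number of vectors), the set is linearly independent.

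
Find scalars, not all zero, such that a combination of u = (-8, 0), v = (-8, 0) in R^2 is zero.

Write the vectors as columns of a matrix and find a nonzero vector in its null space.
A generator of the null space is (1, -1).

u - v = 0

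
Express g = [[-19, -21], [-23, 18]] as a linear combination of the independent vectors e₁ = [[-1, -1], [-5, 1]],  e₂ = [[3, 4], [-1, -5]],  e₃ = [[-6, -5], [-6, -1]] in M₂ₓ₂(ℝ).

g = 4e₁ - 3e₂ + e₃

Identify each element with its coordinate vector in ℝ⁴ via {E₁₁, E₁₂, E₂₁, E₂₂}.
Write g = α₁e₁ + … + α₃e₃ and equate components.
Back-substitution yields (α₁, α₂, α₃) = (4, -3, 1).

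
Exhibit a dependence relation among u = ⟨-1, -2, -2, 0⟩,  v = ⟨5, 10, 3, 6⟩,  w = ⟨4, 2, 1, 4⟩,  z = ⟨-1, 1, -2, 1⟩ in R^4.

3u + v - w - 2z = 0

Set up α₁u + … + α₄z = 0 and solve the homogeneous system.
One solution (up to scaling) is (3, 1, -1, -2).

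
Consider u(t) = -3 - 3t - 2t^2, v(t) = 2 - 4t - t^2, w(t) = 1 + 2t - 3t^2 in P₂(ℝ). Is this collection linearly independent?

Take coordinates with respect to the standard basis {1, t, t^2}.
Form the 3×3 matrix with these as columns; its determinant is -73.
A nonzero determinant means the columns are linearly independent.

linearly independent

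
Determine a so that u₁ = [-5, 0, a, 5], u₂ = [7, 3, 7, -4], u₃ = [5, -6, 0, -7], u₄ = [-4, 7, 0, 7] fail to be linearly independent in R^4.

The set is linearly dependent precisely when det[u₁; u₂; u₃; u₄] = 0.
Expanding, det = -16*a - 140.
Setting this to zero gives a = -35/4.

a = -35/4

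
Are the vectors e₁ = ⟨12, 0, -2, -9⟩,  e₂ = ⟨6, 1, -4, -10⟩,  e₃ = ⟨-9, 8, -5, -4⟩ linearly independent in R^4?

Place the vectors as rows of a 3×4 matrix and reduce to echelon form.
The reduction yields 3 nonzero rows, so the rank is 3.
Since rank = 3 (the number of vectors), the set is linearly independent.

linearly independent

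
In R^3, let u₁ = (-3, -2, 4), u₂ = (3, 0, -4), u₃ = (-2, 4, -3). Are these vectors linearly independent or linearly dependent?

linearly independent

The matrix [u₁|u₂|u₃] has determinant -34.
A nonzero determinant means the columns are linearly independent.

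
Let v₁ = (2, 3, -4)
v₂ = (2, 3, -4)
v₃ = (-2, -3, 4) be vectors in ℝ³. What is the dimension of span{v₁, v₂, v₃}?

1

Row-reduce the 3×3 matrix with these as rows.
There is 1 pivot column, so rank = 1.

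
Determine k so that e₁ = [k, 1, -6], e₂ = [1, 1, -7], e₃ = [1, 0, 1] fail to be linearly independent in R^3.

k = 2

The vectors are dependent exactly when the determinant of the matrix with rows e₁, e₂, e₃ vanishes.
Cofactor expansion gives det = k - 2.
Setting this to zero gives k = 2.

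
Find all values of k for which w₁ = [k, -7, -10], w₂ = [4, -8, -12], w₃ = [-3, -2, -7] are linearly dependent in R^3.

The set is linearly dependent precisely when det[w₁; w₂; w₃] = 0.
Cofactor expansion gives det = 32*k - 128.
Solving 32*k - 128 = 0 yields k = 4.

k = 4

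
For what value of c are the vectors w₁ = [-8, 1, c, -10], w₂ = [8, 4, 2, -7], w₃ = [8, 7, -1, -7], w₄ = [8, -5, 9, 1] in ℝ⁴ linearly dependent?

Place the vectors as rows of a 4×4 matrix; dependence ⇔ determinant zero.
Cofactor expansion gives det = 192*c + 528.
This vanishes exactly when c = -11/4.

c = -11/4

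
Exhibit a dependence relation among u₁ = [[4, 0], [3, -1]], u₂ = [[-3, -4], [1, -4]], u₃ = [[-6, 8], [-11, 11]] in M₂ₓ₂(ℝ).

3u₁ + 2u₂ + u₃ = 0

Pass to coordinate vectors relative to the basis {E₁₁, E₁₂, E₂₁, E₂₂}.
Set up α₁u₁ + … + α₃u₃ = 0 and solve the homogeneous system.
A generator of the null space is (3, 2, 1).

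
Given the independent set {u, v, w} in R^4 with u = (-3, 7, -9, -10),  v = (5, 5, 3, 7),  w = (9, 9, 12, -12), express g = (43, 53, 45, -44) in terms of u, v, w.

Solve the system with u, v, w as columns and g as the right-hand side.
Row-reducing the augmented matrix gives the unique coefficients (c₁, c₂, c₃) = (1, 2, 4).

g = u + 2v + 4w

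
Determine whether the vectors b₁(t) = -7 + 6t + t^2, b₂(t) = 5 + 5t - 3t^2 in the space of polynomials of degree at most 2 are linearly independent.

Take coordinates with respect to the standard basis {1, t, t^2}.
Row-reduce the matrix whose columns are b₁, b₂.
The reduction yields 2 nonzero rows, so the rank is 2.
Since rank = 2 (the number of vectors), the set is linearly independent.

linearly independent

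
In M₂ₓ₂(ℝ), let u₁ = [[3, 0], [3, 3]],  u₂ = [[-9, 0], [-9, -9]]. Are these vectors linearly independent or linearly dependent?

linearly dependent

Write each element as a coordinate vector in ℝ⁴ using {E₁₁, E₁₂, E₂₁, E₂₂}.
Place the vectors as rows of a 2×4 matrix and reduce to echelon form.
The reduction yields 1 nonzero row, so the rank is 1.
Since rank 1 < 2, the set is linearly dependent.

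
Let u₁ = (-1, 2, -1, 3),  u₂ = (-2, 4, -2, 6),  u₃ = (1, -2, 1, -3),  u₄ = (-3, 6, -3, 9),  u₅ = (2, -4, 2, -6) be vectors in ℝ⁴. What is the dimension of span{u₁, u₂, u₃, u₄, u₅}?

Put the 4×5 matrix [u₁|u₂|u₃|u₄|u₅] into echelon form.
The echelon form has 1 nonzero row, so the rank is 1.
(With 5 elements in a 4-dimensional space the rank is at most 4.)

1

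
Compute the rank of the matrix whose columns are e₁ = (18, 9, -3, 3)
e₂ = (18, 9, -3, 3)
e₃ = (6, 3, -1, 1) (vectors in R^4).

1

Row-reduce the 3×4 matrix with these as rows.
There is 1 pivot column, so rank = 1.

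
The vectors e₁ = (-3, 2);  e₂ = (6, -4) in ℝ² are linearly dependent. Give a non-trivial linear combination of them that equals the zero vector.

2e₁ + e₂ = 0

Row-reduce the matrix with e₁, e₂ as columns; the null space gives the coefficients.
The free variable yields coefficients (2, 1) (any nonzero multiple also works).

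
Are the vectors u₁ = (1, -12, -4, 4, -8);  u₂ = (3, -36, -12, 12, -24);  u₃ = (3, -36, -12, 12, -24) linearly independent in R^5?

linearly dependent

Row-reduce the matrix whose columns are u₁, u₂, u₃.
The reduction yields 1 nonzero row, so the rank is 1.
Since rank 1 < 3, the set is linearly dependent.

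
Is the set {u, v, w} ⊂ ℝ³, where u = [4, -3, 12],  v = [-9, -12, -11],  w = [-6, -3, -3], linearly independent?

linearly independent

Row-reduce the matrix whose columns are u, v, w.
The reduction yields 3 nonzero rows, so the rank is 3.
Since rank = 3 (the number of vectors), the set is linearly independent.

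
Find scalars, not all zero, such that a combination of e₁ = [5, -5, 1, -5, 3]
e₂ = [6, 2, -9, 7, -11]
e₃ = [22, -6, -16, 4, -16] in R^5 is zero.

Set up α₁e₁ + … + α₃e₃ = 0 and solve the homogeneous system.
One solution (up to scaling) is (2, 2, -1).

2e₁ + 2e₂ - e₃ = 0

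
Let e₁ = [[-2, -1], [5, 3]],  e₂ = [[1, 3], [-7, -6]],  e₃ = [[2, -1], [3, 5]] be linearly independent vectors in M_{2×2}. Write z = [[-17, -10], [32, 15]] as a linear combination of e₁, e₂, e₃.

Take coordinate vectors relative to {E₁₁, E₁₂, E₂₁, E₂₂}.
Write z = c₁e₁ + … + c₃e₃ and equate components.
The system has the unique solution (c₁, c₂, c₃) = (4, -3, -3).

z = 4e₁ - 3e₂ - 3e₃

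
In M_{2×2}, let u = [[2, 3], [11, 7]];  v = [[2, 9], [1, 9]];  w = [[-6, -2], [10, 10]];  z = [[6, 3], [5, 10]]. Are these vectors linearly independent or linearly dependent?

linearly independent

Take coordinates with respect to the standard basis {E₁₁, E₁₂, E₂₁, E₂₂}.
Place the vectors as rows of a 4×4 matrix and reduce to echelon form.
The reduction yields 4 nonzero rows, so the rank is 4.
Since rank = 4 (the number of vectors), the set is linearly independent.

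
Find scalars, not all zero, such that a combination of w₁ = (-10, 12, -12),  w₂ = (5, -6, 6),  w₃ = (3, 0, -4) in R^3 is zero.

Solve the homogeneous system with w₁, w₂, w₃ as columns by row-reducing the coefficient matrix.
A generator of the null space is (1, 2, 0).

w₁ + 2w₂ = 0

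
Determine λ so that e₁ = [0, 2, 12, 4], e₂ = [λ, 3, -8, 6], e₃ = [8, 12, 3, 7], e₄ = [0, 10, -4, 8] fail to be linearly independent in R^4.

The vectors are dependent exactly when the determinant of the matrix with rows e₁, e₂, e₃, e₄ vanishes.
Cofactor expansion gives det = 520*λ + 4992.
Solving 520*λ + 4992 = 0 yields λ = -48/5.

λ = -48/5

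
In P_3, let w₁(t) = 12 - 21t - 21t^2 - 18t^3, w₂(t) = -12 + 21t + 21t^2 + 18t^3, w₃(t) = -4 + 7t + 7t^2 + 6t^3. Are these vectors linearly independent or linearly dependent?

linearly dependent

Write each element as a coordinate vector in ℝ⁴ using {1, t, …, t^3}.
Place the vectors as rows of a 3×4 matrix and reduce to echelon form.
The reduction yields 1 nonzero row, so the rank is 1.
Since rank 1 < 3, the set is linearly dependent.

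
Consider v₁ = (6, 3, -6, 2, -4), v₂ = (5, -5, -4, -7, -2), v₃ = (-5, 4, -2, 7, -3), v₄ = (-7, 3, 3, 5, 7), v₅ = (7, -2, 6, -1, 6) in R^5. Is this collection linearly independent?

linearly independent

Form the 5×5 matrix with these as columns; its determinant is -8888.
A nonzero determinant means the columns are linearly independent.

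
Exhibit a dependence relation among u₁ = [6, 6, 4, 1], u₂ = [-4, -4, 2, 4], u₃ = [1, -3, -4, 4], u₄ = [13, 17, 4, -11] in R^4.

u₁ - 2u₂ - u₃ - u₄ = 0

Set up α₁u₁ + … + α₄u₄ = 0 and solve the homogeneous system.
The free variable yields coefficients (1, -2, -1, -1) (any nonzero multiple also works).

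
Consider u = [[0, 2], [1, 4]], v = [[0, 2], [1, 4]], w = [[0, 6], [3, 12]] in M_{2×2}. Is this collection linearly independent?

Take coordinates with respect to the standard basis {E₁₁, E₁₂, E₂₁, E₂₂}.
Two of the vectors are equal, giving an immediate dependence.

linearly dependent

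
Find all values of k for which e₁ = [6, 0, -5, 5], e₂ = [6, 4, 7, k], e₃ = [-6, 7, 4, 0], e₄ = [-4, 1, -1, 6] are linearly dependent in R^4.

Dependence holds iff the 4×4 matrix [e₁ e₂ e₃ e₄] is singular.
The determinant works out to -176*k - 3168.
This vanishes exactly when k = -18.

k = -18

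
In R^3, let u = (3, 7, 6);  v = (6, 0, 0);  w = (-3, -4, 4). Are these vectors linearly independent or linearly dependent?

linearly independent

Row-reduce the matrix whose columns are u, v, w.
The reduction yields 3 nonzero rows, so the rank is 3.
Since rank = 3 (the number of vectors), the set is linearly independent.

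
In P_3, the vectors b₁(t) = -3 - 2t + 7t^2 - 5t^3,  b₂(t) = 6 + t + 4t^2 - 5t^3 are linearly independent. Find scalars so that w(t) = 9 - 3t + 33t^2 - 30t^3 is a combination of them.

Work in coordinates with respect to the standard basis {1, t, …, t^3}.
Since b₁, b₂ are independent, the coefficients expressing w are uniquely determined by a linear system.
The system has the unique solution (c₁, c₂) = (3, 3).

w = 3b₁ + 3b₂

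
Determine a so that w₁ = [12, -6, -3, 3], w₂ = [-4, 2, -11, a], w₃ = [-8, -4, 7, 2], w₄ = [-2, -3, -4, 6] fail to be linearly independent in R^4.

a = 47/7

Dependence holds iff the 4×4 matrix [w₁ w₂ w₃ w₄] is singular.
Expanding, det = 672*a - 4512.
Solving 672*a - 4512 = 0 yields a = 47/7.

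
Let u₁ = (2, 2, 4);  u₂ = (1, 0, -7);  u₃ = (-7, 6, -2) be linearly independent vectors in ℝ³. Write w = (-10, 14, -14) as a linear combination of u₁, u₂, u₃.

w = u₁ + 2u₂ + 2u₃

Write w = c₁u₁ + … + c₃u₃ and equate components.
The system has the unique solution (c₁, c₂, c₃) = (1, 2, 2).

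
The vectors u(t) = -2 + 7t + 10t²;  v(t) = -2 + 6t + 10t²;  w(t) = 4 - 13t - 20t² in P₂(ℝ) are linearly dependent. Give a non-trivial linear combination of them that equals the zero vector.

Write each element as a vector in ℝ³ using {1, t, t²}.
Set up α₁u + … + α₃w = 0 and solve the homogeneous system.
The free variable yields coefficients (1, 1, 1) (any nonzero multiple also works).

u + v + w = 0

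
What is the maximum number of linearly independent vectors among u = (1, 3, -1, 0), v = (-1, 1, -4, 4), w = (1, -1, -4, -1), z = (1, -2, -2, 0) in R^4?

4

Apply Gaussian elimination to the matrix whose rows are u, v, w, z.
Reduction leaves 4 leading entries, giving rank 4.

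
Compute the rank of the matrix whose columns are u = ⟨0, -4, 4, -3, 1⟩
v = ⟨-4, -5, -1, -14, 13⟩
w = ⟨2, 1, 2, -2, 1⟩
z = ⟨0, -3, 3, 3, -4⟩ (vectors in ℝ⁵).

Form the matrix with u, v, w, z as columns and reduce.
Exactly 3 pivots survive; hence the rank is 3.

rank 3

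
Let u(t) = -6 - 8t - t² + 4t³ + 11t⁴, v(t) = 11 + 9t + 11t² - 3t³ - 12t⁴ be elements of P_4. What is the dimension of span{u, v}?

Use coordinates relative to {1, t, …, t⁴}.
Apply Gaussian elimination to the matrix whose rows are u, v.
Exactly 2 pivots survive; hence the rank is 2.

dim = 2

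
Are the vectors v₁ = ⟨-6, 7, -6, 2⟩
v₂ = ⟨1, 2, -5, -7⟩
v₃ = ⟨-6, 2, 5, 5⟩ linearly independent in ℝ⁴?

Place the vectors as rows of a 3×4 matrix and reduce to echelon form.
The reduction yields 3 nonzero rows, so the rank is 3.
Since rank = 3 (the number of vectors), the set is linearly independent.

linearly independent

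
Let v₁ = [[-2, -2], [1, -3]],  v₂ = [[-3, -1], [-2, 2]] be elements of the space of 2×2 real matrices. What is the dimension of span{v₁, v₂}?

Pass to coordinate vectors with respect to the basis {E₁₁, E₁₂, E₂₁, E₂₂}.
Row-reduce the 2×4 matrix with these as rows.
There are 2 pivot columns, so rank = 2.

dim = 2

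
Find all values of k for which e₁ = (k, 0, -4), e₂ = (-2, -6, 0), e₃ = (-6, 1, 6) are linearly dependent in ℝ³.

Dependence holds iff the 3×3 matrix [e₁ e₂ e₃] is singular.
The determinant works out to 152 - 36*k.
This vanishes exactly when k = 38/9.

k = 38/9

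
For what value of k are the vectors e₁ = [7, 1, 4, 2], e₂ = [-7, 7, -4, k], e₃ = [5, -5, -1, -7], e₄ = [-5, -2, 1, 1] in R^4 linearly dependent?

k = 34/7

The set is linearly dependent precisely when det[e₁; e₂; e₃; e₄] = 0.
Expanding, det = 918 - 189*k.
Setting this to zero gives k = 34/7.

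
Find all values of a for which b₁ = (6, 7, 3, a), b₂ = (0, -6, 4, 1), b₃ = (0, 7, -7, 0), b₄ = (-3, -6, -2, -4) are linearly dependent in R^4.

a = 11

Place the vectors as rows of a 4×4 matrix; dependence ⇔ determinant zero.
Cofactor expansion gives det = 42*a - 462.
This vanishes exactly when a = 11.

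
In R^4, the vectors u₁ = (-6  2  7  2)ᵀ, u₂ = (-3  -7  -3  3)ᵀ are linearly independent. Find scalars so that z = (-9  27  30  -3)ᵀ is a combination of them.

z = 3u₁ - 3u₂

Solve the system with u₁, u₂ as columns and z as the right-hand side.
Row-reducing the augmented matrix gives the unique coefficients (a₁, a₂) = (3, -3).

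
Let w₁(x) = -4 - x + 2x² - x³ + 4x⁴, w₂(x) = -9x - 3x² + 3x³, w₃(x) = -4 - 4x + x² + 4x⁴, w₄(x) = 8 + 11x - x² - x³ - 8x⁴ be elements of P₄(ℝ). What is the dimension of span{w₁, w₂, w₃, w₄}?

Represent each element by its coordinate vector in ℝ⁵.
Form the matrix with w₁, w₂, w₃, w₄ as columns and reduce.
The echelon form has 2 nonzero rows, so the rank is 2.

dim = 2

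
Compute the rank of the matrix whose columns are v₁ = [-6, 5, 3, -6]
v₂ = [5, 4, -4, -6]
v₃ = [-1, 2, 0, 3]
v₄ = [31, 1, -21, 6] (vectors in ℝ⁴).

rank 3

Row-reduce the 4×4 matrix with these as rows.
There are 3 pivot columns, so rank = 3.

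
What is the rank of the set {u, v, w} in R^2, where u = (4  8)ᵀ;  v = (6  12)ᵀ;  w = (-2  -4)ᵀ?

Put the 2×3 matrix [u|v|w] into echelon form.
Reduction leaves 1 leading entry, giving rank 1.
(With 3 elements in a 2-dimensional space the rank is at most 2.)

rank 1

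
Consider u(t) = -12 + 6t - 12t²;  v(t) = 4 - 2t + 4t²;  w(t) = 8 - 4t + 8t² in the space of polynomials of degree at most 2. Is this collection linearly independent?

linearly dependent

Take coordinates with respect to the standard basis {1, t, t²}.
Row-reduce the matrix whose columns are u, v, w.
The reduction yields 1 nonzero row, so the rank is 1.
Since rank 1 < 3, the set is linearly dependent.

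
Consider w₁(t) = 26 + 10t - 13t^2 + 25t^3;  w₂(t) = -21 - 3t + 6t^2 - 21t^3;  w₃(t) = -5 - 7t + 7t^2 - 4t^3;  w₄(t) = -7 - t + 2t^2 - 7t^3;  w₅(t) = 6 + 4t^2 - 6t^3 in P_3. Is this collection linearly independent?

Take coordinates with respect to the standard basis {1, t, …, t^3}.
There are 5 vectors in a 4-dimensional space, so they cannot be linearly independent.

linearly dependent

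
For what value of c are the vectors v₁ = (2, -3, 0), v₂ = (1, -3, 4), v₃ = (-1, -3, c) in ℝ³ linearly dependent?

c = 12

Place the vectors as rows of a 3×3 matrix; dependence ⇔ determinant zero.
Cofactor expansion gives det = 36 - 3*c.
This vanishes exactly when c = 12.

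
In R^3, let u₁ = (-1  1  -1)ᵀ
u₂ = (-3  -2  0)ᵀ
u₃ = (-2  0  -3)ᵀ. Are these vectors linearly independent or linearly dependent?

linearly independent

The matrix [u₁|u₂|u₃] has determinant -11.
A nonzero determinant means the columns are linearly independent.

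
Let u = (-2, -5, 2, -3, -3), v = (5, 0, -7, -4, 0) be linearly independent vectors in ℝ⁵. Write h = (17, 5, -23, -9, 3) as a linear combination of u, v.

Since u, v are independent, the coefficients expressing h are uniquely determined by a linear system.
The system has the unique solution (c₁, c₂) = (-1, 3).

h = -u + 3v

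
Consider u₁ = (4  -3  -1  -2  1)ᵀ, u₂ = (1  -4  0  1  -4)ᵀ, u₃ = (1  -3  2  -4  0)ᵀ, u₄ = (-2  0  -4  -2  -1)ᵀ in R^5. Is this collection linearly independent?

linearly independent

Row-reduce the matrix whose columns are u₁, u₂, u₃, u₄.
The reduction yields 4 nonzero rows, so the rank is 4.
Since rank = 4 (the number of vectors), the set is linearly independent.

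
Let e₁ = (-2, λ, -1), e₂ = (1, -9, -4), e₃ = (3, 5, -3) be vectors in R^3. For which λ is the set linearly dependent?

λ = -14

Place the vectors as rows of a 3×3 matrix; dependence ⇔ determinant zero.
The determinant works out to -9*λ - 126.
This vanishes exactly when λ = -14.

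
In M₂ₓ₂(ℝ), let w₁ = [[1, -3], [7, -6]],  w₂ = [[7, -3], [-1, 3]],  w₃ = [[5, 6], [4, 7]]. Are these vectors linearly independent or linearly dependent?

linearly independent

Write each element as a coordinate vector in ℝ⁴ using {E₁₁, E₁₂, E₂₁, E₂₂}.
Row-reduce the matrix whose columns are w₁, w₂, w₃.
The reduction yields 3 nonzero rows, so the rank is 3.
Since rank = 3 (the number of vectors), the set is linearly independent.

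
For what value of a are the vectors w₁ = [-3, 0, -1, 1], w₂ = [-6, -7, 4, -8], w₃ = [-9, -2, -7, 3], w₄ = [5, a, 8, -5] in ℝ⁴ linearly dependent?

a = -1/6

Dependence holds iff the 4×4 matrix [w₁ w₂ w₃ w₄] is singular.
The determinant works out to 120*a + 20.
Solving 120*a + 20 = 0 yields a = -1/6.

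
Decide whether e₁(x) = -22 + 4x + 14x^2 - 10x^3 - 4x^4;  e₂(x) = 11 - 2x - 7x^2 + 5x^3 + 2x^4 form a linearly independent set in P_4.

Take coordinates with respect to the standard basis {1, x, …, x^4}.
One vector is a scalar multiple of another, so the set is dependent.

linearly dependent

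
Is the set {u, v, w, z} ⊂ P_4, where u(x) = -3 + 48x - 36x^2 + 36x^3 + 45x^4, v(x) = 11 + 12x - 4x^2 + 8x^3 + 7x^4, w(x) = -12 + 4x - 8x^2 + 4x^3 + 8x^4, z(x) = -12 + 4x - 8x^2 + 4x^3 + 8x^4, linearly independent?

linearly dependent

Write each element as a coordinate vector in ℝ⁵ using {1, x, …, x^4}.
Two of the vectors are equal, giving an immediate dependence.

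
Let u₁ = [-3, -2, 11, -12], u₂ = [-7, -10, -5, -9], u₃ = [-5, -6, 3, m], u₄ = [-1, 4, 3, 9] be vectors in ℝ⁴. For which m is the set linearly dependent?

m = -21/2

The set is linearly dependent precisely when det[u₁; u₂; u₃; u₄] = 0.
Expanding, det = 440*m + 4620.
Solving 440*m + 4620 = 0 yields m = -21/2.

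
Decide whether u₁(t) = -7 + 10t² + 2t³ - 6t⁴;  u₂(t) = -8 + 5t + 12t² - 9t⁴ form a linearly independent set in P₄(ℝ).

Take coordinates with respect to the standard basis {1, t, …, t⁴}.
Place the vectors as rows of a 2×5 matrix and reduce to echelon form.
The reduction yields 2 nonzero rows, so the rank is 2.
Since rank = 2 (the number of vectors), the set is linearly independent.

linearly independent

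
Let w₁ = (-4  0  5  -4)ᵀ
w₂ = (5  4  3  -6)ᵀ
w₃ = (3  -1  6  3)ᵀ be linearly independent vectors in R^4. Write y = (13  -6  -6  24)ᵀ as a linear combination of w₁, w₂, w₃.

y = -3w₁ - w₂ + 2w₃

Solve the system with w₁, w₂, w₃ as columns and y as the right-hand side.
Row-reducing the augmented matrix gives the unique coefficients (α₁, α₂, α₃) = (-3, -1, 2).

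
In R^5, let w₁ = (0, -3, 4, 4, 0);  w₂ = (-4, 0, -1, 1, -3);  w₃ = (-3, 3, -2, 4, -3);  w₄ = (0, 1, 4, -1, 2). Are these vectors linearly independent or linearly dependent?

linearly independent

Row-reduce the matrix whose columns are w₁, w₂, w₃, w₄.
The reduction yields 4 nonzero rows, so the rank is 4.
Since rank = 4 (the number of vectors), the set is linearly independent.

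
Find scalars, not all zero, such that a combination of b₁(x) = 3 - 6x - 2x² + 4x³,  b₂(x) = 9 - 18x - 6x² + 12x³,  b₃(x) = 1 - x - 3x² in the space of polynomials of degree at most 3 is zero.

3b₁ - b₂ = 0

Write each element as a vector in ℝ⁴ using {1, x, …, x³}.
Solve the homogeneous system with b₁, b₂, b₃ as columns by row-reducing the coefficient matrix.
One solution (up to scaling) is (3, -1, 0).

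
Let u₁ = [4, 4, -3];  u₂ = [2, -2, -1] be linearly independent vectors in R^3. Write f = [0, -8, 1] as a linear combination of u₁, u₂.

Solve the system with u₁, u₂ as columns and f as the right-hand side.
Row-reducing the augmented matrix gives the unique coefficients (a₁, a₂) = (-1, 2).

f = -u₁ + 2u₂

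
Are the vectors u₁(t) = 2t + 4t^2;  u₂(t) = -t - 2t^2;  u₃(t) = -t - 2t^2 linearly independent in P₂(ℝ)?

Write each element as a coordinate vector in ℝ³ using {1, t, t^2}.
One vector is a scalar multiple of another, so the set is dependent.

linearly dependent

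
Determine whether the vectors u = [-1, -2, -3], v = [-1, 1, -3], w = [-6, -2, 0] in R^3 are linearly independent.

linearly independent

Row-reduce the matrix whose columns are u, v, w.
The reduction yields 3 nonzero rows, so the rank is 3.
Since rank = 3 (the number of vectors), the set is linearly independent.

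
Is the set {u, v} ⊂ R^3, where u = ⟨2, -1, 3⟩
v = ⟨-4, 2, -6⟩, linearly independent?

Row-reduce the matrix whose columns are u, v.
The reduction yields 1 nonzero row, so the rank is 1.
Since rank 1 < 2, the set is linearly dependent.
Indeed 2u + v = 0.

linearly dependent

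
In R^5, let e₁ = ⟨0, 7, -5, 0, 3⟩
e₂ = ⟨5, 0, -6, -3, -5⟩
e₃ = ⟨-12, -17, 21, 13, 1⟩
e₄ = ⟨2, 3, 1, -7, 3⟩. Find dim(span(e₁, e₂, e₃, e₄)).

Form the matrix with e₁, e₂, e₃, e₄ as columns and reduce.
Reduction leaves 3 leading entries, giving rank 3.

dim = 3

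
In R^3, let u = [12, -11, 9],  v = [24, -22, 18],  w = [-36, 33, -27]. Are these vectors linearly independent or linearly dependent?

linearly dependent

Row-reduce the matrix whose columns are u, v, w.
The reduction yields 1 nonzero row, so the rank is 1.
Since rank 1 < 3, the set is linearly dependent.
Indeed 2u - v = 0.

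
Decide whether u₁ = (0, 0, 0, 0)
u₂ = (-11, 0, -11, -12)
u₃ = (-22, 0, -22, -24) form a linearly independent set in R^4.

One of the vectors is the zero vector, so the set is linearly dependent.

linearly dependent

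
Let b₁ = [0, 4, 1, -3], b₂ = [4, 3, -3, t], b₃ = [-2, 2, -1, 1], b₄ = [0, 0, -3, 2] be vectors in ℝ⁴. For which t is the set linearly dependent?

The vectors are dependent exactly when the determinant of the matrix with rows b₁, b₂, b₃, b₄ vanishes.
Expanding, det = -24*t - 66.
Solving -24*t - 66 = 0 yields t = -11/4.

t = -11/4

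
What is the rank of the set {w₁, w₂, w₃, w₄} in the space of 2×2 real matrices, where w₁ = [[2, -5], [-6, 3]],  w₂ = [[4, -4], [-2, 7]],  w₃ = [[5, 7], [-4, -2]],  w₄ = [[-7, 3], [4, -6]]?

Pass to coordinate vectors with respect to the basis {E₁₁, E₁₂, E₂₁, E₂₂}.
Put the 4×4 matrix [w₁|w₂|w₃|w₄] into echelon form.
Reduction leaves 4 leading entries, giving rank 4.

4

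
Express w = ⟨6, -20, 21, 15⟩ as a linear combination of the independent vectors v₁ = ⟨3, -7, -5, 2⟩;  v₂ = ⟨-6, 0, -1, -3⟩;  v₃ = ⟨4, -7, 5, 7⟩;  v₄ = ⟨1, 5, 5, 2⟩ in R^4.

Solve the system with v₁, v₂, v₃, v₄ as columns and w as the right-hand side.
The system has the unique solution (c₁, …, c₄) = (-4, -1, 4, -4).

w = -4v₁ - v₂ + 4v₃ - 4v₄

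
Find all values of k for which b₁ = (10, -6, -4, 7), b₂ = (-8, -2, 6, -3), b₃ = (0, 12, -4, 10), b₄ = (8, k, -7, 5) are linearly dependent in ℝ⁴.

k = 59/12

Place the vectors as rows of a 4×4 matrix; dependence ⇔ determinant zero.
Cofactor expansion gives det = 384*k - 1888.
This vanishes exactly when k = 59/12.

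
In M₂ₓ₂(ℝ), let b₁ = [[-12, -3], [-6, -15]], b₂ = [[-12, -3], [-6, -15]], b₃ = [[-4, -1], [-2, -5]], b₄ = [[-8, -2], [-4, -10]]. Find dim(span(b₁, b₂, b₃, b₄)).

1

Pass to coordinate vectors with respect to the basis {E₁₁, E₁₂, E₂₁, E₂₂}.
Form the matrix with b₁, b₂, b₃, b₄ as columns and reduce.
Exactly 1 pivot survives; hence the rank is 1.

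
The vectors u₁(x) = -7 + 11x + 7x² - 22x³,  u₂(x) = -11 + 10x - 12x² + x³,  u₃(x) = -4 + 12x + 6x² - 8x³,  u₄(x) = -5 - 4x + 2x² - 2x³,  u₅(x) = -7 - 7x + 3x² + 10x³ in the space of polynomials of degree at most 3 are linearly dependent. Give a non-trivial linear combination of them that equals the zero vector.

u₁ - u₃ - 2u₄ + u₅ = 0

Take coordinates with respect to {1, x, …, x³}.
Solve the homogeneous system with u₁, u₂, u₃, u₄, u₅ as columns by row-reducing the coefficient matrix.
A generator of the null space is (1, 0, -1, -2, 1).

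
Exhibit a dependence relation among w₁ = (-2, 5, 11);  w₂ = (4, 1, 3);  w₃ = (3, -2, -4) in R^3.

w₁ - w₂ + 2w₃ = 0

Row-reduce the matrix with w₁, w₂, w₃ as columns; the null space gives the coefficients.
The free variable yields coefficients (1, -1, 2) (any nonzero multiple also works).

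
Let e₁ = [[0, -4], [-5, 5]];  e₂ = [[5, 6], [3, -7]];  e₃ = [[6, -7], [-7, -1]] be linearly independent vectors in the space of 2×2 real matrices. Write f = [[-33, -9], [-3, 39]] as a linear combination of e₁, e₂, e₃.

Work in coordinates with respect to the standard basis {E₁₁, E₁₂, E₂₁, E₂₂}.
Write f = a₁e₁ + … + a₃e₃ and equate components.
Row-reducing the augmented matrix gives the unique coefficients (a₁, a₂, a₃) = (3, -3, -3).

f = 3e₁ - 3e₂ - 3e₃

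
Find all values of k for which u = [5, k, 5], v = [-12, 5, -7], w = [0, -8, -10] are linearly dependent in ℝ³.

The vectors are dependent exactly when the determinant of the matrix with rows u, v, w vanishes.
The determinant works out to -120*k - 50.
Setting this to zero gives k = -5/12.

k = -5/12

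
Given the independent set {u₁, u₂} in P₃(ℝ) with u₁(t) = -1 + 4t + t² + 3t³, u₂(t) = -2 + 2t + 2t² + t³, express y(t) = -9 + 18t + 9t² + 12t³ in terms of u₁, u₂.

y = 3u₁ + 3u₂

Take coordinate vectors relative to {1, t, …, t³}.
Write y = a₁u₁ + a₂u₂ and equate components.
Back-substitution yields (a₁, a₂) = (3, 3).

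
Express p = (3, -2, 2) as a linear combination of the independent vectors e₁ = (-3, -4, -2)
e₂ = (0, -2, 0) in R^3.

p = -e₁ + 3e₂

Since e₁, e₂ are independent, the coefficients expressing p are uniquely determined by a linear system.
The system has the unique solution (α₁, α₂) = (-1, 3).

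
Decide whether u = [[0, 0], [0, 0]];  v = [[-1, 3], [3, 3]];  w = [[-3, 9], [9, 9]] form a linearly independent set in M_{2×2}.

linearly dependent

Take coordinates with respect to the standard basis {E₁₁, E₁₂, E₂₁, E₂₂}.
One of the vectors is the zero vector, so the set is linearly dependent.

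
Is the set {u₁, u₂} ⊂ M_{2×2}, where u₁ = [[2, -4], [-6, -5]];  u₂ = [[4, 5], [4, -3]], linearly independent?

linearly independent

Write each element as a coordinate vector in ℝ⁴ using {E₁₁, E₁₂, E₂₁, E₂₂}.
Place the vectors as rows of a 2×4 matrix and reduce to echelon form.
The reduction yields 2 nonzero rows, so the rank is 2.
Since rank = 2 (the number of vectors), the set is linearly independent.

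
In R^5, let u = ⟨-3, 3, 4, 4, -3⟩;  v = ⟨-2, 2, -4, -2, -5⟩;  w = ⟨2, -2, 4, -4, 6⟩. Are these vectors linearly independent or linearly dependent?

linearly independent

Place the vectors as rows of a 3×5 matrix and reduce to echelon form.
The reduction yields 3 nonzero rows, so the rank is 3.
Since rank = 3 (the number of vectors), the set is linearly independent.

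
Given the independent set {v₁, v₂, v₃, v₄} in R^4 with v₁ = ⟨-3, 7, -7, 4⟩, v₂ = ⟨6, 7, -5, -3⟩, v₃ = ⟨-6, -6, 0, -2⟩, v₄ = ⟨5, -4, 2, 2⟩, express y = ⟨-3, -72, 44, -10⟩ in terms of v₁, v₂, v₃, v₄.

y = -4v₁ - 2v₂ + 3v₃ + 3v₄

Since v₁, v₂, v₃, v₄ are independent, the coefficients expressing y are uniquely determined by a linear system.
Row-reducing the augmented matrix gives the unique coefficients (c₁, …, c₄) = (-4, -2, 3, 3).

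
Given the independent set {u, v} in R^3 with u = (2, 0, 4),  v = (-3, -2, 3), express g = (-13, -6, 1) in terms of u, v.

Write g = α₁u + α₂v and equate components.
Back-substitution yields (α₁, α₂) = (-2, 3).

g = -2u + 3v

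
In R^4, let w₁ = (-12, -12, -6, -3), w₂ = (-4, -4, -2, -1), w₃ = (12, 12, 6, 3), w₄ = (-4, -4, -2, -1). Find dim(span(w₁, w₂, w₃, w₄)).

dim = 1

Form the matrix with w₁, w₂, w₃, w₄ as columns and reduce.
The echelon form has 1 nonzero row, so the rank is 1.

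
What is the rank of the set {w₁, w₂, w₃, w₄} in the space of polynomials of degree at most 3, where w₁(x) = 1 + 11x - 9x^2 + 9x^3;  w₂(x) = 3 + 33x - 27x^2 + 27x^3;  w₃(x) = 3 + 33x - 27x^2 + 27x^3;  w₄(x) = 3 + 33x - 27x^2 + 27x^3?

rank 1

Use coordinates relative to {1, x, …, x^3}.
Row-reduce the 4×4 matrix with these as rows.
The echelon form has 1 nonzero row, so the rank is 1.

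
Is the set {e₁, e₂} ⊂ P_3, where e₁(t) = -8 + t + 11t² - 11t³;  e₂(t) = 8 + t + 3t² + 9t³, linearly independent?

Take coordinates with respect to the standard basis {1, t, …, t³}.
Place the vectors as rows of a 2×4 matrix and reduce to echelon form.
The reduction yields 2 nonzero rows, so the rank is 2.
Since rank = 2 (the number of vectors), the set is linearly independent.

linearly independent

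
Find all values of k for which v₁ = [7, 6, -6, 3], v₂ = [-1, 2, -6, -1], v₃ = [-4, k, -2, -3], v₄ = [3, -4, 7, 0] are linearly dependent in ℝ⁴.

Dependence holds iff the 4×4 matrix [v₁ v₂ v₃ v₄] is singular.
Expanding, det = -100*k - 220.
Solving -100*k - 220 = 0 yields k = -11/5.

k = -11/5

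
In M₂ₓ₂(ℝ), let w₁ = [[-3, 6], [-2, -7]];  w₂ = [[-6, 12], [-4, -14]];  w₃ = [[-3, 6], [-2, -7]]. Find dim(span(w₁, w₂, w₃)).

1

Represent each element by its coordinate vector in ℝ⁴.
Form the matrix with w₁, w₂, w₃ as columns and reduce.
There is 1 pivot column, so rank = 1.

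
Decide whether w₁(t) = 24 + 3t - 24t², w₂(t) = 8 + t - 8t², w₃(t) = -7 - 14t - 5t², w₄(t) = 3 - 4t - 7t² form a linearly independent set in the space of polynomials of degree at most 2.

linearly dependent

Write each element as a coordinate vector in ℝ³ using {1, t, t²}.
There are 4 vectors in a 3-dimensional space, so they cannot be linearly independent.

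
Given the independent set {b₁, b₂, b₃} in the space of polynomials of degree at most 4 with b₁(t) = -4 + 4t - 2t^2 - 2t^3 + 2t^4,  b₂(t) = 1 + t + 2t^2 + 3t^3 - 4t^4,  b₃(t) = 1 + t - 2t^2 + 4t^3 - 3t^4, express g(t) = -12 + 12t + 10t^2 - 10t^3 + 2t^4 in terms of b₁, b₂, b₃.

g = 3b₁ + 4b₂ - 4b₃

Identify each element with its coordinate vector in ℝ⁵ via {1, t, …, t^4}.
Set up the augmented matrix [b₁ | b₂ | b₃ | g] and row-reduce.
The system has the unique solution (a₁, a₂, a₃) = (3, 4, -4).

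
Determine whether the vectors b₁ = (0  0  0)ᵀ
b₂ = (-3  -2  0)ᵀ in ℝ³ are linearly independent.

linearly dependent

One of the vectors is the zero vector, so the set is linearly dependent.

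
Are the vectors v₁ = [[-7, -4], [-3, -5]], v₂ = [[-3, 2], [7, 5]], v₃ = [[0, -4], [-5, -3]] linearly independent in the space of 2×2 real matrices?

Take coordinates with respect to the standard basis {E₁₁, E₁₂, E₂₁, E₂₂}.
Place the vectors as rows of a 3×4 matrix and reduce to echelon form.
The reduction yields 3 nonzero rows, so the rank is 3.
Since rank = 3 (the number of vectors), the set is linearly independent.

linearly independent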